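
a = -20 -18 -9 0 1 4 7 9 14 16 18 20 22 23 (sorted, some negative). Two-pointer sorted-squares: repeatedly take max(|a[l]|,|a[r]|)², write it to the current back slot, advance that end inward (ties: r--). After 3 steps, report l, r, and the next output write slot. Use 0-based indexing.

l=0, r=10, next write slot=10

l=0 r=13: |-20|<=|23| out[13]=529, r--
l=0 r=12: |-20|<=|22| out[12]=484, r--
l=0 r=11: |-20|<=|20| out[11]=400, r--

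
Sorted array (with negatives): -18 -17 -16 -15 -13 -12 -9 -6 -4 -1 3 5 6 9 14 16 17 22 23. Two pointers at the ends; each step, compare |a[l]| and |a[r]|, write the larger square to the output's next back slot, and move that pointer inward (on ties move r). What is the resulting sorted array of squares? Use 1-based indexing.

[1,19] |-18|<=|23| out[19]=529 → r--
[1,18] |-18|<=|22| out[18]=484 → r--
[1,17] |-18|>|17| out[17]=324 → l++
[2,17] |-17|<=|17| out[16]=289 → r--
[2,16] |-17|>|16| out[15]=289 → l++
[3,16] |-16|<=|16| out[14]=256 → r--
[3,15] |-16|>|14| out[13]=256 → l++
[4,15] |-15|>|14| out[12]=225 → l++
[5,15] |-13|<=|14| out[11]=196 → r--
[5,14] |-13|>|9| out[10]=169 → l++
[6,14] |-12|>|9| out[9]=144 → l++
[7,14] |-9|<=|9| out[8]=81 → r--
[7,13] |-9|>|6| out[7]=81 → l++
[8,13] |-6|<=|6| out[6]=36 → r--
[8,12] |-6|>|5| out[5]=36 → l++
[9,12] |-4|<=|5| out[4]=25 → r--
[9,11] |-4|>|3| out[3]=16 → l++
[10,11] |-1|<=|3| out[2]=9 → r--
[10,10] |-1|<=|-1| out[1]=1 → r--

[1, 9, 16, 25, 36, 36, 81, 81, 144, 169, 196, 225, 256, 256, 289, 289, 324, 484, 529]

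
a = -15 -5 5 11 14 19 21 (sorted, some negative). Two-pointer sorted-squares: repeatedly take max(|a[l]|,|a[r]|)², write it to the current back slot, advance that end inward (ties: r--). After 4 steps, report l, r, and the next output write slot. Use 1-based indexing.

l=1 r=7: |-15|<=|21| out[7]=441, r--
l=1 r=6: |-15|<=|19| out[6]=361, r--
l=1 r=5: |-15|>|14| out[5]=225, l++
l=2 r=5: |-5|<=|14| out[4]=196, r--

l=2, r=4, next write slot=3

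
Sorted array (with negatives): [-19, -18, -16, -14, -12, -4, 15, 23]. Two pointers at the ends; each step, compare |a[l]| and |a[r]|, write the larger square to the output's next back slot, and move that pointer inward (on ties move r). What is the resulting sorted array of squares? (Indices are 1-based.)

l=1 r=8: |-19|<=|23| out[8]=529, r--
l=1 r=7: |-19|>|15| out[7]=361, l++
l=2 r=7: |-18|>|15| out[6]=324, l++
l=3 r=7: |-16|>|15| out[5]=256, l++
l=4 r=7: |-14|<=|15| out[4]=225, r--
l=4 r=6: |-14|>|-4| out[3]=196, l++
l=5 r=6: |-12|>|-4| out[2]=144, l++
l=6 r=6: |-4|<=|-4| out[1]=16, r--

[16, 144, 196, 225, 256, 324, 361, 529]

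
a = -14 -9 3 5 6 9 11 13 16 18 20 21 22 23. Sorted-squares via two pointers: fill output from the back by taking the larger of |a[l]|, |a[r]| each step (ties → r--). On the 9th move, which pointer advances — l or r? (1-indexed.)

l=1 r=14: |-14|<=|23| out[14]=529, r--
l=1 r=13: |-14|<=|22| out[13]=484, r--
l=1 r=12: |-14|<=|21| out[12]=441, r--
l=1 r=11: |-14|<=|20| out[11]=400, r--
l=1 r=10: |-14|<=|18| out[10]=324, r--
l=1 r=9: |-14|<=|16| out[9]=256, r--
l=1 r=8: |-14|>|13| out[8]=196, l++
l=2 r=8: |-9|<=|13| out[7]=169, r--
l=2 r=7: |-9|<=|11| out[6]=121, r--

r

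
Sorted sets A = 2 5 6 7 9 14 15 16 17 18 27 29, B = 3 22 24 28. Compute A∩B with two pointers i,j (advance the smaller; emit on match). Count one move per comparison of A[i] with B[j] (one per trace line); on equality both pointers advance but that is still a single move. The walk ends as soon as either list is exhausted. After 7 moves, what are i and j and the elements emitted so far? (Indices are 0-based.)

i=6, j=1, emitted=[]

i=0 j=0: 2<3, i++
i=1 j=0: 5>3, j++
i=1 j=1: 5<22, i++
i=2 j=1: 6<22, i++
i=3 j=1: 7<22, i++
i=4 j=1: 9<22, i++
i=5 j=1: 14<22, i++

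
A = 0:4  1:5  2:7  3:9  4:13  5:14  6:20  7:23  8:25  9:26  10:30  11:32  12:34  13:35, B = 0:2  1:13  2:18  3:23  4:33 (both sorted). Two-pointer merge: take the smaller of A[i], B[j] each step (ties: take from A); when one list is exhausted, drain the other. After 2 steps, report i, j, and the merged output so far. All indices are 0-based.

i=0 j=0: A[i]=4>B[j]=2 take 2, j++
i=0 j=1: A[i]=4<=B[j]=13 take 4, i++

i=1, j=1, merged so far=[2, 4]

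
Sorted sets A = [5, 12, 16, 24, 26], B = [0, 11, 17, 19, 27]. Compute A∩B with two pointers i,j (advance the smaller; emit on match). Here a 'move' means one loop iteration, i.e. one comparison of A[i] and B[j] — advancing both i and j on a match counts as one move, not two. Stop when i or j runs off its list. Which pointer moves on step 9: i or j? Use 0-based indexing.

i

i=0 j=0: 5>0, j++
i=0 j=1: 5<11, i++
i=1 j=1: 12>11, j++
i=1 j=2: 12<17, i++
i=2 j=2: 16<17, i++
i=3 j=2: 24>17, j++
i=3 j=3: 24>19, j++
i=3 j=4: 24<27, i++
i=4 j=4: 26<27, i++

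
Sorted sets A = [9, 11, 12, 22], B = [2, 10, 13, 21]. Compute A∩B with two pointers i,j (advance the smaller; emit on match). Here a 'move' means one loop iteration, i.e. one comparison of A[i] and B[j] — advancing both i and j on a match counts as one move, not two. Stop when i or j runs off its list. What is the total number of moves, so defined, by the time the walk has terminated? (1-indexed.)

[i=1,j=1] 9>2 → j++
[i=1,j=2] 9<10 → i++
[i=2,j=2] 11>10 → j++
[i=2,j=3] 11<13 → i++
[i=3,j=3] 12<13 → i++
[i=4,j=3] 22>13 → j++
[i=4,j=4] 22>21 → j++

7 moves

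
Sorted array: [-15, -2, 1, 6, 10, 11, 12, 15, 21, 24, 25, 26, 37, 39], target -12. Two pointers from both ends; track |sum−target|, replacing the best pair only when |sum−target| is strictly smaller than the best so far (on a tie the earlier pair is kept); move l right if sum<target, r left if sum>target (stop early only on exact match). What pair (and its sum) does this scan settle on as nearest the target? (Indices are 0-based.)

l=0 r=13: -15+39=24 d=36 *, r--
l=0 r=12: -15+37=22 d=34 *, r--
l=0 r=11: -15+26=11 d=23 *, r--
l=0 r=10: -15+25=10 d=22 *, r--
l=0 r=9: -15+24=9 d=21 *, r--
l=0 r=8: -15+21=6 d=18 *, r--
l=0 r=7: -15+15=0 d=12 *, r--
l=0 r=6: -15+12=-3 d=9 *, r--
l=0 r=5: -15+11=-4 d=8 *, r--
l=0 r=4: -15+10=-5 d=7 *, r--
l=0 r=3: -15+6=-9 d=3 *, r--
l=0 r=2: -15+1=-14 d=2 *, l++
l=1 r=2: -2+1=-1 d=11, r--

pair (-15, 1) with sum -14 (|Δ|=2)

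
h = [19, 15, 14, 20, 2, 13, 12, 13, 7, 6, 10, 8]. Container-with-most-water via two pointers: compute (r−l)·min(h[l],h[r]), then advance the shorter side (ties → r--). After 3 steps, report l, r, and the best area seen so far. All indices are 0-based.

l=0, r=8, best area=100

l=0 r=11: min(19,8)*11=88 best=88 *, r--
l=0 r=10: min(19,10)*10=100 best=100 *, r--
l=0 r=9: min(19,6)*9=54 best=100, r--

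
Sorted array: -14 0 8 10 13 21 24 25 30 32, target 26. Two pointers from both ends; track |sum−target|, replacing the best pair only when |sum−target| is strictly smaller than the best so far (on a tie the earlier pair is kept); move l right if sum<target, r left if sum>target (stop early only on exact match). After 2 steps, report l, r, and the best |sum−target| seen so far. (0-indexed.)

l=1, r=8, best |Δ|=6

l=0 r=9: -14+32=18 d=8 *, l++
l=1 r=9: 0+32=32 d=6 *, r--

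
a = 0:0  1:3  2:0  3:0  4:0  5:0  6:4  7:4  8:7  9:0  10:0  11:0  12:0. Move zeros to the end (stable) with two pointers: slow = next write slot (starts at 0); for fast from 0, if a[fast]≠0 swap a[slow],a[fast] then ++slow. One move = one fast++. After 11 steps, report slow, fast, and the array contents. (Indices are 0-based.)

slow=0 fast=0: a[fast]=0, fast++
slow=0 fast=1: a[fast]=3≠0 swap→a[0]=3, slow++,fast++
slow=1 fast=2: a[fast]=0, fast++
slow=1 fast=3: a[fast]=0, fast++
slow=1 fast=4: a[fast]=0, fast++
slow=1 fast=5: a[fast]=0, fast++
slow=1 fast=6: a[fast]=4≠0 swap→a[1]=4, slow++,fast++
slow=2 fast=7: a[fast]=4≠0 swap→a[2]=4, slow++,fast++
slow=3 fast=8: a[fast]=7≠0 swap→a[3]=7, slow++,fast++
slow=4 fast=9: a[fast]=0, fast++
slow=4 fast=10: a[fast]=0, fast++

slow=4, fast=11, a=[3, 4, 4, 7, 0, 0, 0, 0, 0, 0, 0, 0, 0]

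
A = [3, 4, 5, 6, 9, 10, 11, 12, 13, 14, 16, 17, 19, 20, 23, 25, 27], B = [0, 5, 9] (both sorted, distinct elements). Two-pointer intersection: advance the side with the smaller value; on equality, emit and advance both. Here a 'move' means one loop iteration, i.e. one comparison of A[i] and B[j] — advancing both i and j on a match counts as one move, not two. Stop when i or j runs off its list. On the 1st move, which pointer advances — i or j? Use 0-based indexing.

[i=0,j=0] 3>0 → j++

j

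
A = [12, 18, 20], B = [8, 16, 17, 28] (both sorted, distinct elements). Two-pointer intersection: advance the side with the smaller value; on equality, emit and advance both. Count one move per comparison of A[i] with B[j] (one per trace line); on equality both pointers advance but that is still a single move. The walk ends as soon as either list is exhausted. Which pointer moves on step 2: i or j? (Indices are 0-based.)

i

i=0 j=0: 12>8, j++
i=0 j=1: 12<16, i++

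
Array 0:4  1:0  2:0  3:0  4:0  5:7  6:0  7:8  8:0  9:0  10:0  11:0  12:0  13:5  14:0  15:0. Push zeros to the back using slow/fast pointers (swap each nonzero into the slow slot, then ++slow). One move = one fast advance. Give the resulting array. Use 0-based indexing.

(s=0,f=0) a[fast]=4≠0 swap→a[0]=4 → slow++,fast++
(s=1,f=1) a[fast]=0 → fast++
(s=1,f=2) a[fast]=0 → fast++
(s=1,f=3) a[fast]=0 → fast++
(s=1,f=4) a[fast]=0 → fast++
(s=1,f=5) a[fast]=7≠0 swap→a[1]=7 → slow++,fast++
(s=2,f=6) a[fast]=0 → fast++
(s=2,f=7) a[fast]=8≠0 swap→a[2]=8 → slow++,fast++
(s=3,f=8) a[fast]=0 → fast++
(s=3,f=9) a[fast]=0 → fast++
(s=3,f=10) a[fast]=0 → fast++
(s=3,f=11) a[fast]=0 → fast++
(s=3,f=12) a[fast]=0 → fast++
(s=3,f=13) a[fast]=5≠0 swap→a[3]=5 → slow++,fast++
(s=4,f=14) a[fast]=0 → fast++
(s=4,f=15) a[fast]=0 → fast++

[4, 7, 8, 5, 0, 0, 0, 0, 0, 0, 0, 0, 0, 0, 0, 0]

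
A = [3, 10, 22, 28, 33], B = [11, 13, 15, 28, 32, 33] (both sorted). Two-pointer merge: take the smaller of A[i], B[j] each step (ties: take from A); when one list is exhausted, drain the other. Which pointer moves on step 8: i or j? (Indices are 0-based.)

i=0 j=0: A[i]=3<=B[j]=11 take 3, i++
i=1 j=0: A[i]=10<=B[j]=11 take 10, i++
i=2 j=0: A[i]=22>B[j]=11 take 11, j++
i=2 j=1: A[i]=22>B[j]=13 take 13, j++
i=2 j=2: A[i]=22>B[j]=15 take 15, j++
i=2 j=3: A[i]=22<=B[j]=28 take 22, i++
i=3 j=3: A[i]=28<=B[j]=28 take 28, i++
i=4 j=3: A[i]=33>B[j]=28 take 28, j++

j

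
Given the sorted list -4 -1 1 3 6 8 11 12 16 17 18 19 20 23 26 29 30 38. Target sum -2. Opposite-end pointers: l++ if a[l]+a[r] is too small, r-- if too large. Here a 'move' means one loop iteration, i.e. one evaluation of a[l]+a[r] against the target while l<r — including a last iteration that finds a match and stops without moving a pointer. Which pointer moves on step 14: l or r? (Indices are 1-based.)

[1,18] -4+38=34 >-2 → r--
[1,17] -4+30=26 >-2 → r--
[1,16] -4+29=25 >-2 → r--
[1,15] -4+26=22 >-2 → r--
[1,14] -4+23=19 >-2 → r--
[1,13] -4+20=16 >-2 → r--
[1,12] -4+19=15 >-2 → r--
[1,11] -4+18=14 >-2 → r--
[1,10] -4+17=13 >-2 → r--
[1,9] -4+16=12 >-2 → r--
[1,8] -4+12=8 >-2 → r--
[1,7] -4+11=7 >-2 → r--
[1,6] -4+8=4 >-2 → r--
[1,5] -4+6=2 >-2 → r--

r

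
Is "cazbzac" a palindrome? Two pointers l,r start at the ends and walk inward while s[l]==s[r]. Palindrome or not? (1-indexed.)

palindrome

[1,7] 'c'=='c' → l++,r--
[2,6] 'a'=='a' → l++,r--
[3,5] 'z'=='z' → l++,r--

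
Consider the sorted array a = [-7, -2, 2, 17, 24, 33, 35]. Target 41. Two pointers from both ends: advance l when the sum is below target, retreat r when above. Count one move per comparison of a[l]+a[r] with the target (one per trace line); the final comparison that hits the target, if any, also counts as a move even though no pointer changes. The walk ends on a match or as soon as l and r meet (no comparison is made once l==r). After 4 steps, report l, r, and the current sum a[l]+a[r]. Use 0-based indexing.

l=0 r=6: -7+35=28 <41, l++
l=1 r=6: -2+35=33 <41, l++
l=2 r=6: 2+35=37 <41, l++
l=3 r=6: 17+35=52 >41, r--

l=3, r=5, sum=50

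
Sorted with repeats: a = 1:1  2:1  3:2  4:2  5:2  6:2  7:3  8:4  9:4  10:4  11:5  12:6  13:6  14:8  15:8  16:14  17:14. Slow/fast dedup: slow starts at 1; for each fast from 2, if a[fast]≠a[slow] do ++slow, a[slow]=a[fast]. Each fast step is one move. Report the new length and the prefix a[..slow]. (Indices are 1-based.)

(s=1,f=2) a[fast]=1=a[slow] dup → fast++
(s=1,f=3) a[fast]=2≠a[slow]=1 write a[2]=2 → slow++,fast++
(s=2,f=4) a[fast]=2=a[slow] dup → fast++
(s=2,f=5) a[fast]=2=a[slow] dup → fast++
(s=2,f=6) a[fast]=2=a[slow] dup → fast++
(s=2,f=7) a[fast]=3≠a[slow]=2 write a[3]=3 → slow++,fast++
(s=3,f=8) a[fast]=4≠a[slow]=3 write a[4]=4 → slow++,fast++
(s=4,f=9) a[fast]=4=a[slow] dup → fast++
(s=4,f=10) a[fast]=4=a[slow] dup → fast++
(s=4,f=11) a[fast]=5≠a[slow]=4 write a[5]=5 → slow++,fast++
(s=5,f=12) a[fast]=6≠a[slow]=5 write a[6]=6 → slow++,fast++
(s=6,f=13) a[fast]=6=a[slow] dup → fast++
(s=6,f=14) a[fast]=8≠a[slow]=6 write a[7]=8 → slow++,fast++
(s=7,f=15) a[fast]=8=a[slow] dup → fast++
(s=7,f=16) a[fast]=14≠a[slow]=8 write a[8]=14 → slow++,fast++
(s=8,f=17) a[fast]=14=a[slow] dup → fast++

length 8; prefix = [1, 2, 3, 4, 5, 6, 8, 14]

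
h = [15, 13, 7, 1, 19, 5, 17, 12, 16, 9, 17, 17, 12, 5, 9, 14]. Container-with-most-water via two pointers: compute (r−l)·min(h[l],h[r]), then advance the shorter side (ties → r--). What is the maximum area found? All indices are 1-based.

l=1 r=16: min(15,14)*15=210 best=210 *, r--
l=1 r=15: min(15,9)*14=126 best=210, r--
l=1 r=14: min(15,5)*13=65 best=210, r--
l=1 r=13: min(15,12)*12=144 best=210, r--
l=1 r=12: min(15,17)*11=165 best=210, l++
l=2 r=12: min(13,17)*10=130 best=210, l++
l=3 r=12: min(7,17)*9=63 best=210, l++
l=4 r=12: min(1,17)*8=8 best=210, l++
l=5 r=12: min(19,17)*7=119 best=210, r--
l=5 r=11: min(19,17)*6=102 best=210, r--
l=5 r=10: min(19,9)*5=45 best=210, r--
l=5 r=9: min(19,16)*4=64 best=210, r--
l=5 r=8: min(19,12)*3=36 best=210, r--
l=5 r=7: min(19,17)*2=34 best=210, r--
l=5 r=6: min(19,5)*1=5 best=210, r--

max area = 210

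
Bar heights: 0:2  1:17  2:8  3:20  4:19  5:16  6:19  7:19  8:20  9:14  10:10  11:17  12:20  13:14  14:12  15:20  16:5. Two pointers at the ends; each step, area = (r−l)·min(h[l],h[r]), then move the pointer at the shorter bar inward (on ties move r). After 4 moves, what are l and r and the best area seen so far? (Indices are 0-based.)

[0,16] min(2,5)*16=32 best=32 * → l++
[1,16] min(17,5)*15=75 best=75 * → r--
[1,15] min(17,20)*14=238 best=238 * → l++
[2,15] min(8,20)*13=104 best=238 → l++

l=3, r=15, best area=238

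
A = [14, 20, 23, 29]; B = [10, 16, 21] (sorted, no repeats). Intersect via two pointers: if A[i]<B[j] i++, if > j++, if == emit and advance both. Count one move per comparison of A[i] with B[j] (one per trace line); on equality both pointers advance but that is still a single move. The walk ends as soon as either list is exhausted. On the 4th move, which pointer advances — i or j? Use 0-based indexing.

i

i=0 j=0: 14>10, j++
i=0 j=1: 14<16, i++
i=1 j=1: 20>16, j++
i=1 j=2: 20<21, i++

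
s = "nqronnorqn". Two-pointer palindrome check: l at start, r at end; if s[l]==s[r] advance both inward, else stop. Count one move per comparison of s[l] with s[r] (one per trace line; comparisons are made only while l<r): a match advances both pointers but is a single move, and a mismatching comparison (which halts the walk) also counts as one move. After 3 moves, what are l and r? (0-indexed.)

l=0 r=9: 'n'=='n', l++,r--
l=1 r=8: 'q'=='q', l++,r--
l=2 r=7: 'r'=='r', l++,r--

l=3, r=6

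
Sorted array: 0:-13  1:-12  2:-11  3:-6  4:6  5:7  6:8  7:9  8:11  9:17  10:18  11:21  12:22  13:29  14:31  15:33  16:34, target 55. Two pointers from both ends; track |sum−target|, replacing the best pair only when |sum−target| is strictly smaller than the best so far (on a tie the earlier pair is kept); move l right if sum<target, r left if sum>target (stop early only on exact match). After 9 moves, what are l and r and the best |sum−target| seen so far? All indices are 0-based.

l=9, r=16, best |Δ|=10

[0,16] -13+34=21 d=34 * → l++
[1,16] -12+34=22 d=33 * → l++
[2,16] -11+34=23 d=32 * → l++
[3,16] -6+34=28 d=27 * → l++
[4,16] 6+34=40 d=15 * → l++
[5,16] 7+34=41 d=14 * → l++
[6,16] 8+34=42 d=13 * → l++
[7,16] 9+34=43 d=12 * → l++
[8,16] 11+34=45 d=10 * → l++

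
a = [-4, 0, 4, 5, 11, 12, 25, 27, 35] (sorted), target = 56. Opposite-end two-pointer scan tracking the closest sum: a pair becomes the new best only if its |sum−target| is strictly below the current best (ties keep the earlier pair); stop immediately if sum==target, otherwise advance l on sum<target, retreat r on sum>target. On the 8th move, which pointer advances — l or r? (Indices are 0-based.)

l

[0,8] -4+35=31 d=25 * → l++
[1,8] 0+35=35 d=21 * → l++
[2,8] 4+35=39 d=17 * → l++
[3,8] 5+35=40 d=16 * → l++
[4,8] 11+35=46 d=10 * → l++
[5,8] 12+35=47 d=9 * → l++
[6,8] 25+35=60 d=4 * → r--
[6,7] 25+27=52 d=4 → l++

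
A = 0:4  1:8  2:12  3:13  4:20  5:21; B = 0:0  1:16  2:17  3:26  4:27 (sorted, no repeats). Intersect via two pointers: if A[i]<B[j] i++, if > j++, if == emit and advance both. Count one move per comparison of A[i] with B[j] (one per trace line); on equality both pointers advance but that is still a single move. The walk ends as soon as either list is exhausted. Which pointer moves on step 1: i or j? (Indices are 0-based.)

i=0 j=0: 4>0, j++

j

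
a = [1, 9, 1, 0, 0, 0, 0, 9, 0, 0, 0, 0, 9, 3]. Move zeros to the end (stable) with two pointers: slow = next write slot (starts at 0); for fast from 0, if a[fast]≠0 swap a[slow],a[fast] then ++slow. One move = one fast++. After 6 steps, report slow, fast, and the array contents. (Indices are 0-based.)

slow=3, fast=6, a=[1, 9, 1, 0, 0, 0, 0, 9, 0, 0, 0, 0, 9, 3]

slow=0 fast=0: a[fast]=1≠0 swap→a[0]=1, slow++,fast++
slow=1 fast=1: a[fast]=9≠0 swap→a[1]=9, slow++,fast++
slow=2 fast=2: a[fast]=1≠0 swap→a[2]=1, slow++,fast++
slow=3 fast=3: a[fast]=0, fast++
slow=3 fast=4: a[fast]=0, fast++
slow=3 fast=5: a[fast]=0, fast++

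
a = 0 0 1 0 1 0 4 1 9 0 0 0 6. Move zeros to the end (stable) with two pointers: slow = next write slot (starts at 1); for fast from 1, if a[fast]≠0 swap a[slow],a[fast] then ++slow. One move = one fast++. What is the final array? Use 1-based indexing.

[1, 1, 4, 1, 9, 6, 0, 0, 0, 0, 0, 0, 0]

slow=1 fast=1: a[fast]=0, fast++
slow=1 fast=2: a[fast]=0, fast++
slow=1 fast=3: a[fast]=1≠0 swap→a[1]=1, slow++,fast++
slow=2 fast=4: a[fast]=0, fast++
slow=2 fast=5: a[fast]=1≠0 swap→a[2]=1, slow++,fast++
slow=3 fast=6: a[fast]=0, fast++
slow=3 fast=7: a[fast]=4≠0 swap→a[3]=4, slow++,fast++
slow=4 fast=8: a[fast]=1≠0 swap→a[4]=1, slow++,fast++
slow=5 fast=9: a[fast]=9≠0 swap→a[5]=9, slow++,fast++
slow=6 fast=10: a[fast]=0, fast++
slow=6 fast=11: a[fast]=0, fast++
slow=6 fast=12: a[fast]=0, fast++
slow=6 fast=13: a[fast]=6≠0 swap→a[6]=6, slow++,fast++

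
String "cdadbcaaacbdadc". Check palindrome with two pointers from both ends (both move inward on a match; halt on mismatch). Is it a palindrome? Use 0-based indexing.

palindrome

l=0 r=14: 'c'=='c', l++,r--
l=1 r=13: 'd'=='d', l++,r--
l=2 r=12: 'a'=='a', l++,r--
l=3 r=11: 'd'=='d', l++,r--
l=4 r=10: 'b'=='b', l++,r--
l=5 r=9: 'c'=='c', l++,r--
l=6 r=8: 'a'=='a', l++,r--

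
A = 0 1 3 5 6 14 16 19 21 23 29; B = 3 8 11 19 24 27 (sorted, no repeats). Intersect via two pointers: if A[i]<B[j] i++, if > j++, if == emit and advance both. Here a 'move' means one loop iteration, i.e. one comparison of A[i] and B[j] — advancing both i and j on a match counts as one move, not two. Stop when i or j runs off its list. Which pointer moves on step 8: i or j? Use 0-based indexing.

[i=0,j=0] 0<3 → i++
[i=1,j=0] 1<3 → i++
[i=2,j=0] 3==3 emit → i++,j++
[i=3,j=1] 5<8 → i++
[i=4,j=1] 6<8 → i++
[i=5,j=1] 14>8 → j++
[i=5,j=2] 14>11 → j++
[i=5,j=3] 14<19 → i++

i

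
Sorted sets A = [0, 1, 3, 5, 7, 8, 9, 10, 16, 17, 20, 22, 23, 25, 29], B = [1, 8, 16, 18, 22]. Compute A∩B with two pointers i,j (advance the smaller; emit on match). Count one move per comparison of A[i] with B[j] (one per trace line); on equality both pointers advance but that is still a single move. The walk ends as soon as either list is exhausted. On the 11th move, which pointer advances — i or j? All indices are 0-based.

j

[i=0,j=0] 0<1 → i++
[i=1,j=0] 1==1 emit → i++,j++
[i=2,j=1] 3<8 → i++
[i=3,j=1] 5<8 → i++
[i=4,j=1] 7<8 → i++
[i=5,j=1] 8==8 emit → i++,j++
[i=6,j=2] 9<16 → i++
[i=7,j=2] 10<16 → i++
[i=8,j=2] 16==16 emit → i++,j++
[i=9,j=3] 17<18 → i++
[i=10,j=3] 20>18 → j++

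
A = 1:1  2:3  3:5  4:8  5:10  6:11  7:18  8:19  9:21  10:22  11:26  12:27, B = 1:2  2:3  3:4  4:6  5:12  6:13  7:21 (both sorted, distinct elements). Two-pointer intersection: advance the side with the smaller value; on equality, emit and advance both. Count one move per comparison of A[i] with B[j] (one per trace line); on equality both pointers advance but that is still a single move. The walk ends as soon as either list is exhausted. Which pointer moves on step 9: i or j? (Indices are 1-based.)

i

i=1 j=1: 1<2, i++
i=2 j=1: 3>2, j++
i=2 j=2: 3==3 emit, i++,j++
i=3 j=3: 5>4, j++
i=3 j=4: 5<6, i++
i=4 j=4: 8>6, j++
i=4 j=5: 8<12, i++
i=5 j=5: 10<12, i++
i=6 j=5: 11<12, i++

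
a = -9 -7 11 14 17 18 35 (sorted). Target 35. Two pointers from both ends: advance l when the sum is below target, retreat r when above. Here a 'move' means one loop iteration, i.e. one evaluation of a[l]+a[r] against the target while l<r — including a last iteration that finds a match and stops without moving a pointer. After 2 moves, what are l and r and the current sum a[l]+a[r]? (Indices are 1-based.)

l=3, r=7, sum=46

l=1 r=7: -9+35=26 <35, l++
l=2 r=7: -7+35=28 <35, l++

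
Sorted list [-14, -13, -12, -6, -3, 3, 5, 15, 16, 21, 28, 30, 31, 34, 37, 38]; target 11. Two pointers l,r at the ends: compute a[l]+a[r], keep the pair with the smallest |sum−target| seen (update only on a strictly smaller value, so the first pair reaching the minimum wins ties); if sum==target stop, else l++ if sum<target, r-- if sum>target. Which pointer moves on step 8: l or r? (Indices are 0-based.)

l

[0,15] -14+38=24 d=13 * → r--
[0,14] -14+37=23 d=12 * → r--
[0,13] -14+34=20 d=9 * → r--
[0,12] -14+31=17 d=6 * → r--
[0,11] -14+30=16 d=5 * → r--
[0,10] -14+28=14 d=3 * → r--
[0,9] -14+21=7 d=4 → l++
[1,9] -13+21=8 d=3 → l++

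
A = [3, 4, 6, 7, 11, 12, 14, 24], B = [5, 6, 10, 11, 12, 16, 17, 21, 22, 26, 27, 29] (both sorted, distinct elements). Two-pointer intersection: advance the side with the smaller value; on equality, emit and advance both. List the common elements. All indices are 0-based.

intersection = [6, 11, 12]

[i=0,j=0] 3<5 → i++
[i=1,j=0] 4<5 → i++
[i=2,j=0] 6>5 → j++
[i=2,j=1] 6==6 emit → i++,j++
[i=3,j=2] 7<10 → i++
[i=4,j=2] 11>10 → j++
[i=4,j=3] 11==11 emit → i++,j++
[i=5,j=4] 12==12 emit → i++,j++
[i=6,j=5] 14<16 → i++
[i=7,j=5] 24>16 → j++
[i=7,j=6] 24>17 → j++
[i=7,j=7] 24>21 → j++
[i=7,j=8] 24>22 → j++
[i=7,j=9] 24<26 → i++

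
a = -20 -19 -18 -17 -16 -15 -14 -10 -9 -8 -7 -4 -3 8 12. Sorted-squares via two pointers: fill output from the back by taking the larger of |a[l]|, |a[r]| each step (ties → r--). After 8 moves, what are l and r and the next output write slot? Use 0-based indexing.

l=0 r=14: |-20|>|12| out[14]=400, l++
l=1 r=14: |-19|>|12| out[13]=361, l++
l=2 r=14: |-18|>|12| out[12]=324, l++
l=3 r=14: |-17|>|12| out[11]=289, l++
l=4 r=14: |-16|>|12| out[10]=256, l++
l=5 r=14: |-15|>|12| out[9]=225, l++
l=6 r=14: |-14|>|12| out[8]=196, l++
l=7 r=14: |-10|<=|12| out[7]=144, r--

l=7, r=13, next write slot=6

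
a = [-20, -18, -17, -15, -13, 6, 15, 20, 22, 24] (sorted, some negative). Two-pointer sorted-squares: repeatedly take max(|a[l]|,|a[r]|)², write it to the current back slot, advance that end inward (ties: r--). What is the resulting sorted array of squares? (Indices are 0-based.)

[36, 169, 225, 225, 289, 324, 400, 400, 484, 576]

l=0 r=9: |-20|<=|24| out[9]=576, r--
l=0 r=8: |-20|<=|22| out[8]=484, r--
l=0 r=7: |-20|<=|20| out[7]=400, r--
l=0 r=6: |-20|>|15| out[6]=400, l++
l=1 r=6: |-18|>|15| out[5]=324, l++
l=2 r=6: |-17|>|15| out[4]=289, l++
l=3 r=6: |-15|<=|15| out[3]=225, r--
l=3 r=5: |-15|>|6| out[2]=225, l++
l=4 r=5: |-13|>|6| out[1]=169, l++
l=5 r=5: |6|<=|6| out[0]=36, r--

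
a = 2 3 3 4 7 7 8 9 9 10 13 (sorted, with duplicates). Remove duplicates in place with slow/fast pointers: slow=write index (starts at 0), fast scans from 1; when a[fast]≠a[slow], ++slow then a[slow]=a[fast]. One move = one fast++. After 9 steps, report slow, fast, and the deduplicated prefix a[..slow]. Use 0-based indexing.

(s=0,f=1) a[fast]=3≠a[slow]=2 write a[1]=3 → slow++,fast++
(s=1,f=2) a[fast]=3=a[slow] dup → fast++
(s=1,f=3) a[fast]=4≠a[slow]=3 write a[2]=4 → slow++,fast++
(s=2,f=4) a[fast]=7≠a[slow]=4 write a[3]=7 → slow++,fast++
(s=3,f=5) a[fast]=7=a[slow] dup → fast++
(s=3,f=6) a[fast]=8≠a[slow]=7 write a[4]=8 → slow++,fast++
(s=4,f=7) a[fast]=9≠a[slow]=8 write a[5]=9 → slow++,fast++
(s=5,f=8) a[fast]=9=a[slow] dup → fast++
(s=5,f=9) a[fast]=10≠a[slow]=9 write a[6]=10 → slow++,fast++

slow=6, fast=10, prefix=[2, 3, 4, 7, 8, 9, 10]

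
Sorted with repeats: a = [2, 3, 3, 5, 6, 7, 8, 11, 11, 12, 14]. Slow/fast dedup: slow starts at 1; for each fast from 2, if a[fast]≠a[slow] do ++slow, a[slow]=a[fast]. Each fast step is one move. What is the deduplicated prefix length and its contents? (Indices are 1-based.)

length 9; prefix = [2, 3, 5, 6, 7, 8, 11, 12, 14]

slow=1 fast=2: a[fast]=3≠a[slow]=2 write a[2]=3, slow++,fast++
slow=2 fast=3: a[fast]=3=a[slow] dup, fast++
slow=2 fast=4: a[fast]=5≠a[slow]=3 write a[3]=5, slow++,fast++
slow=3 fast=5: a[fast]=6≠a[slow]=5 write a[4]=6, slow++,fast++
slow=4 fast=6: a[fast]=7≠a[slow]=6 write a[5]=7, slow++,fast++
slow=5 fast=7: a[fast]=8≠a[slow]=7 write a[6]=8, slow++,fast++
slow=6 fast=8: a[fast]=11≠a[slow]=8 write a[7]=11, slow++,fast++
slow=7 fast=9: a[fast]=11=a[slow] dup, fast++
slow=7 fast=10: a[fast]=12≠a[slow]=11 write a[8]=12, slow++,fast++
slow=8 fast=11: a[fast]=14≠a[slow]=12 write a[9]=14, slow++,fast++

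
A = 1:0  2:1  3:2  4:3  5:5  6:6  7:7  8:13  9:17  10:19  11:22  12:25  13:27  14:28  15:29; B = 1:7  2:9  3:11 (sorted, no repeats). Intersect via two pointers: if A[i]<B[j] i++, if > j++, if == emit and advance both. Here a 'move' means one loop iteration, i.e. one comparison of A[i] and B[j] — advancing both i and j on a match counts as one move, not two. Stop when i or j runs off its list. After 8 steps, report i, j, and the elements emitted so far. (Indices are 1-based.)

i=8, j=3, emitted=[7]

[i=1,j=1] 0<7 → i++
[i=2,j=1] 1<7 → i++
[i=3,j=1] 2<7 → i++
[i=4,j=1] 3<7 → i++
[i=5,j=1] 5<7 → i++
[i=6,j=1] 6<7 → i++
[i=7,j=1] 7==7 emit → i++,j++
[i=8,j=2] 13>9 → j++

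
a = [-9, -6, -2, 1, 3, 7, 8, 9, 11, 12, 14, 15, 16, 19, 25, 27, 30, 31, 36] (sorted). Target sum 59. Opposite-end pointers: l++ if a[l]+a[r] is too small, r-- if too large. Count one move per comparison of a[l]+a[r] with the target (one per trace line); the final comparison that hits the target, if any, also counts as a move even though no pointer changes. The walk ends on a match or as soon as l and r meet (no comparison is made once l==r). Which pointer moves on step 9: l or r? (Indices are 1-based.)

[1,19] -9+36=27 <59 → l++
[2,19] -6+36=30 <59 → l++
[3,19] -2+36=34 <59 → l++
[4,19] 1+36=37 <59 → l++
[5,19] 3+36=39 <59 → l++
[6,19] 7+36=43 <59 → l++
[7,19] 8+36=44 <59 → l++
[8,19] 9+36=45 <59 → l++
[9,19] 11+36=47 <59 → l++

l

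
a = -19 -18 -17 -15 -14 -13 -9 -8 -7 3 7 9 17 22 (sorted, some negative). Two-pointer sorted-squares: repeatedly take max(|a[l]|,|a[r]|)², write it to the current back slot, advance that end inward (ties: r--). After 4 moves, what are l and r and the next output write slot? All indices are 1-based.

[1,14] |-19|<=|22| out[14]=484 → r--
[1,13] |-19|>|17| out[13]=361 → l++
[2,13] |-18|>|17| out[12]=324 → l++
[3,13] |-17|<=|17| out[11]=289 → r--

l=3, r=12, next write slot=10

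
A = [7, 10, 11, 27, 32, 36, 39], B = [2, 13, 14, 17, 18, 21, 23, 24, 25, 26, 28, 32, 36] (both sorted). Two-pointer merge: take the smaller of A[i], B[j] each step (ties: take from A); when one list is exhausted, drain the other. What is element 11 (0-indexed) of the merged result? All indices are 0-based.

i=0 j=0: A[i]=7>B[j]=2 take 2, j++
i=0 j=1: A[i]=7<=B[j]=13 take 7, i++
i=1 j=1: A[i]=10<=B[j]=13 take 10, i++
i=2 j=1: A[i]=11<=B[j]=13 take 11, i++
i=3 j=1: A[i]=27>B[j]=13 take 13, j++
i=3 j=2: A[i]=27>B[j]=14 take 14, j++
i=3 j=3: A[i]=27>B[j]=17 take 17, j++
i=3 j=4: A[i]=27>B[j]=18 take 18, j++
i=3 j=5: A[i]=27>B[j]=21 take 21, j++
i=3 j=6: A[i]=27>B[j]=23 take 23, j++
i=3 j=7: A[i]=27>B[j]=24 take 24, j++
i=3 j=8: A[i]=27>B[j]=25 take 25, j++
i=3 j=9: A[i]=27>B[j]=26 take 26, j++
i=3 j=10: A[i]=27<=B[j]=28 take 27, i++
i=4 j=10: A[i]=32>B[j]=28 take 28, j++
i=4 j=11: A[i]=32<=B[j]=32 take 32, i++
i=5 j=11: A[i]=36>B[j]=32 take 32, j++
i=5 j=12: A[i]=36<=B[j]=36 take 36, i++
i=6 j=12: A[i]=39>B[j]=36 take 36, j++
i=6 j=13: B done, take A[i]=39, i++

merged[11] = 25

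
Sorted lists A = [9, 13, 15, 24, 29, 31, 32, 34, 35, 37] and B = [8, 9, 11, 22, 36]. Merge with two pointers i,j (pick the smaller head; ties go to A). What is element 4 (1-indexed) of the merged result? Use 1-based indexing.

merged[4] = 11

[i=1,j=1] A[i]=9>B[j]=8 take 8 → j++
[i=1,j=2] A[i]=9<=B[j]=9 take 9 → i++
[i=2,j=2] A[i]=13>B[j]=9 take 9 → j++
[i=2,j=3] A[i]=13>B[j]=11 take 11 → j++
[i=2,j=4] A[i]=13<=B[j]=22 take 13 → i++
[i=3,j=4] A[i]=15<=B[j]=22 take 15 → i++
[i=4,j=4] A[i]=24>B[j]=22 take 22 → j++
[i=4,j=5] A[i]=24<=B[j]=36 take 24 → i++
[i=5,j=5] A[i]=29<=B[j]=36 take 29 → i++
[i=6,j=5] A[i]=31<=B[j]=36 take 31 → i++
[i=7,j=5] A[i]=32<=B[j]=36 take 32 → i++
[i=8,j=5] A[i]=34<=B[j]=36 take 34 → i++
[i=9,j=5] A[i]=35<=B[j]=36 take 35 → i++
[i=10,j=5] A[i]=37>B[j]=36 take 36 → j++
[i=10,j=6] B done, take A[i]=37 → i++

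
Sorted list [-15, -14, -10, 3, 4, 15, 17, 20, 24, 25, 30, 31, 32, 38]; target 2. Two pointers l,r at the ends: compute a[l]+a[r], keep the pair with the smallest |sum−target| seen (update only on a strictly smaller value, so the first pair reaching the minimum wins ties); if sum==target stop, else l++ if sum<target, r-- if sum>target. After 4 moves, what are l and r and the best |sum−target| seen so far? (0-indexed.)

l=0, r=9, best |Δ|=13

l=0 r=13: -15+38=23 d=21 *, r--
l=0 r=12: -15+32=17 d=15 *, r--
l=0 r=11: -15+31=16 d=14 *, r--
l=0 r=10: -15+30=15 d=13 *, r--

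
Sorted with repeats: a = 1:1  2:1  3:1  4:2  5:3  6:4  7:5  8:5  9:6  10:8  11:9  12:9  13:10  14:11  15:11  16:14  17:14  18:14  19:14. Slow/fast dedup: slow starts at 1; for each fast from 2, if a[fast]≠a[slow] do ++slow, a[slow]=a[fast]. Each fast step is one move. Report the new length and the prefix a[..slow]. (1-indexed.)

slow=1 fast=2: a[fast]=1=a[slow] dup, fast++
slow=1 fast=3: a[fast]=1=a[slow] dup, fast++
slow=1 fast=4: a[fast]=2≠a[slow]=1 write a[2]=2, slow++,fast++
slow=2 fast=5: a[fast]=3≠a[slow]=2 write a[3]=3, slow++,fast++
slow=3 fast=6: a[fast]=4≠a[slow]=3 write a[4]=4, slow++,fast++
slow=4 fast=7: a[fast]=5≠a[slow]=4 write a[5]=5, slow++,fast++
slow=5 fast=8: a[fast]=5=a[slow] dup, fast++
slow=5 fast=9: a[fast]=6≠a[slow]=5 write a[6]=6, slow++,fast++
slow=6 fast=10: a[fast]=8≠a[slow]=6 write a[7]=8, slow++,fast++
slow=7 fast=11: a[fast]=9≠a[slow]=8 write a[8]=9, slow++,fast++
slow=8 fast=12: a[fast]=9=a[slow] dup, fast++
slow=8 fast=13: a[fast]=10≠a[slow]=9 write a[9]=10, slow++,fast++
slow=9 fast=14: a[fast]=11≠a[slow]=10 write a[10]=11, slow++,fast++
slow=10 fast=15: a[fast]=11=a[slow] dup, fast++
slow=10 fast=16: a[fast]=14≠a[slow]=11 write a[11]=14, slow++,fast++
slow=11 fast=17: a[fast]=14=a[slow] dup, fast++
slow=11 fast=18: a[fast]=14=a[slow] dup, fast++
slow=11 fast=19: a[fast]=14=a[slow] dup, fast++

length 11; prefix = [1, 2, 3, 4, 5, 6, 8, 9, 10, 11, 14]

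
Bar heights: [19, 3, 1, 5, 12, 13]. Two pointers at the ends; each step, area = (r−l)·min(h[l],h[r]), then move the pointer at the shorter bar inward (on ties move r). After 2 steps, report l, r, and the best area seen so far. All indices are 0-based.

l=0, r=3, best area=65

[0,5] min(19,13)*5=65 best=65 * → r--
[0,4] min(19,12)*4=48 best=65 → r--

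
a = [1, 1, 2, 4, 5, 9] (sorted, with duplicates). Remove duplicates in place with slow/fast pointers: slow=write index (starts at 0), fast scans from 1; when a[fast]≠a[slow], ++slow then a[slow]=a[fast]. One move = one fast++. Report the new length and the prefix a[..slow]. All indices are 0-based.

slow=0 fast=1: a[fast]=1=a[slow] dup, fast++
slow=0 fast=2: a[fast]=2≠a[slow]=1 write a[1]=2, slow++,fast++
slow=1 fast=3: a[fast]=4≠a[slow]=2 write a[2]=4, slow++,fast++
slow=2 fast=4: a[fast]=5≠a[slow]=4 write a[3]=5, slow++,fast++
slow=3 fast=5: a[fast]=9≠a[slow]=5 write a[4]=9, slow++,fast++

length 5; prefix = [1, 2, 4, 5, 9]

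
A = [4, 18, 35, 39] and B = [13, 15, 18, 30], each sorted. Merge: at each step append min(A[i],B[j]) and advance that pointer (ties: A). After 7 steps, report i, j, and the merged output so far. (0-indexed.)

[i=0,j=0] A[i]=4<=B[j]=13 take 4 → i++
[i=1,j=0] A[i]=18>B[j]=13 take 13 → j++
[i=1,j=1] A[i]=18>B[j]=15 take 15 → j++
[i=1,j=2] A[i]=18<=B[j]=18 take 18 → i++
[i=2,j=2] A[i]=35>B[j]=18 take 18 → j++
[i=2,j=3] A[i]=35>B[j]=30 take 30 → j++
[i=2,j=4] B done, take A[i]=35 → i++

i=3, j=4, merged so far=[4, 13, 15, 18, 18, 30, 35]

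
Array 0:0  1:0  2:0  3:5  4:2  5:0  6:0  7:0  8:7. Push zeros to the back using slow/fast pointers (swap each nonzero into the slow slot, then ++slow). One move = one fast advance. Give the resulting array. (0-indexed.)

(s=0,f=0) a[fast]=0 → fast++
(s=0,f=1) a[fast]=0 → fast++
(s=0,f=2) a[fast]=0 → fast++
(s=0,f=3) a[fast]=5≠0 swap→a[0]=5 → slow++,fast++
(s=1,f=4) a[fast]=2≠0 swap→a[1]=2 → slow++,fast++
(s=2,f=5) a[fast]=0 → fast++
(s=2,f=6) a[fast]=0 → fast++
(s=2,f=7) a[fast]=0 → fast++
(s=2,f=8) a[fast]=7≠0 swap→a[2]=7 → slow++,fast++

[5, 2, 7, 0, 0, 0, 0, 0, 0]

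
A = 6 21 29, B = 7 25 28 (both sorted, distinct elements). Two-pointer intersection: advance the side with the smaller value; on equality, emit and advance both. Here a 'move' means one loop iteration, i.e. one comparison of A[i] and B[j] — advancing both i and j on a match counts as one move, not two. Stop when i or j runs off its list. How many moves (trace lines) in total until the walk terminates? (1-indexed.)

[i=1,j=1] 6<7 → i++
[i=2,j=1] 21>7 → j++
[i=2,j=2] 21<25 → i++
[i=3,j=2] 29>25 → j++
[i=3,j=3] 29>28 → j++

5 moves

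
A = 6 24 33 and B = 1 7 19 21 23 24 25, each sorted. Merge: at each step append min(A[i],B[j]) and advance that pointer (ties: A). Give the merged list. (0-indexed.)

[1, 6, 7, 19, 21, 23, 24, 24, 25, 33]

i=0 j=0: A[i]=6>B[j]=1 take 1, j++
i=0 j=1: A[i]=6<=B[j]=7 take 6, i++
i=1 j=1: A[i]=24>B[j]=7 take 7, j++
i=1 j=2: A[i]=24>B[j]=19 take 19, j++
i=1 j=3: A[i]=24>B[j]=21 take 21, j++
i=1 j=4: A[i]=24>B[j]=23 take 23, j++
i=1 j=5: A[i]=24<=B[j]=24 take 24, i++
i=2 j=5: A[i]=33>B[j]=24 take 24, j++
i=2 j=6: A[i]=33>B[j]=25 take 25, j++
i=2 j=7: B done, take A[i]=33, i++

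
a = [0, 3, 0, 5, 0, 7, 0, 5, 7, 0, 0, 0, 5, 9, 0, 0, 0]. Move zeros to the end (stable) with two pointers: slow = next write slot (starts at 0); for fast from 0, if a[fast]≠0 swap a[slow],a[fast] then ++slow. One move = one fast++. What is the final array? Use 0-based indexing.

[3, 5, 7, 5, 7, 5, 9, 0, 0, 0, 0, 0, 0, 0, 0, 0, 0]

(s=0,f=0) a[fast]=0 → fast++
(s=0,f=1) a[fast]=3≠0 swap→a[0]=3 → slow++,fast++
(s=1,f=2) a[fast]=0 → fast++
(s=1,f=3) a[fast]=5≠0 swap→a[1]=5 → slow++,fast++
(s=2,f=4) a[fast]=0 → fast++
(s=2,f=5) a[fast]=7≠0 swap→a[2]=7 → slow++,fast++
(s=3,f=6) a[fast]=0 → fast++
(s=3,f=7) a[fast]=5≠0 swap→a[3]=5 → slow++,fast++
(s=4,f=8) a[fast]=7≠0 swap→a[4]=7 → slow++,fast++
(s=5,f=9) a[fast]=0 → fast++
(s=5,f=10) a[fast]=0 → fast++
(s=5,f=11) a[fast]=0 → fast++
(s=5,f=12) a[fast]=5≠0 swap→a[5]=5 → slow++,fast++
(s=6,f=13) a[fast]=9≠0 swap→a[6]=9 → slow++,fast++
(s=7,f=14) a[fast]=0 → fast++
(s=7,f=15) a[fast]=0 → fast++
(s=7,f=16) a[fast]=0 → fast++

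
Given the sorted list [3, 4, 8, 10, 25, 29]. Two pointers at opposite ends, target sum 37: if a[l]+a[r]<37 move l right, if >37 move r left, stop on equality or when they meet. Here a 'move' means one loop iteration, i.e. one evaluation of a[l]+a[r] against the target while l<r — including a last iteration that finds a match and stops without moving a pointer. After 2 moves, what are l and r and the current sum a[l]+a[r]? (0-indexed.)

l=0 r=5: 3+29=32 <37, l++
l=1 r=5: 4+29=33 <37, l++

l=2, r=5, sum=37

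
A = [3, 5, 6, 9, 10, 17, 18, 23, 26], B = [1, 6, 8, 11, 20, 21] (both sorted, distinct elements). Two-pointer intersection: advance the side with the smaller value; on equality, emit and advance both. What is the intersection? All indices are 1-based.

[i=1,j=1] 3>1 → j++
[i=1,j=2] 3<6 → i++
[i=2,j=2] 5<6 → i++
[i=3,j=2] 6==6 emit → i++,j++
[i=4,j=3] 9>8 → j++
[i=4,j=4] 9<11 → i++
[i=5,j=4] 10<11 → i++
[i=6,j=4] 17>11 → j++
[i=6,j=5] 17<20 → i++
[i=7,j=5] 18<20 → i++
[i=8,j=5] 23>20 → j++
[i=8,j=6] 23>21 → j++

intersection = [6]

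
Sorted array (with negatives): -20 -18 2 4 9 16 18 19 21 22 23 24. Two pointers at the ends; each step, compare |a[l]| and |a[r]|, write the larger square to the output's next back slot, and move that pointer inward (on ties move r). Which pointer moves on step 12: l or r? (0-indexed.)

l=0 r=11: |-20|<=|24| out[11]=576, r--
l=0 r=10: |-20|<=|23| out[10]=529, r--
l=0 r=9: |-20|<=|22| out[9]=484, r--
l=0 r=8: |-20|<=|21| out[8]=441, r--
l=0 r=7: |-20|>|19| out[7]=400, l++
l=1 r=7: |-18|<=|19| out[6]=361, r--
l=1 r=6: |-18|<=|18| out[5]=324, r--
l=1 r=5: |-18|>|16| out[4]=324, l++
l=2 r=5: |2|<=|16| out[3]=256, r--
l=2 r=4: |2|<=|9| out[2]=81, r--
l=2 r=3: |2|<=|4| out[1]=16, r--
l=2 r=2: |2|<=|2| out[0]=4, r--

r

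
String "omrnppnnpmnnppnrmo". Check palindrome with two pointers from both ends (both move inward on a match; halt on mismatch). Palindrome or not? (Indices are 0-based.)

[0,17] 'o'=='o' → l++,r--
[1,16] 'm'=='m' → l++,r--
[2,15] 'r'=='r' → l++,r--
[3,14] 'n'=='n' → l++,r--
[4,13] 'p'=='p' → l++,r--
[5,12] 'p'=='p' → l++,r--
[6,11] 'n'=='n' → l++,r--
[7,10] 'n'=='n' → l++,r--
[8,9] 'p'!='m' → stop

not a palindrome (mismatch at 8,9)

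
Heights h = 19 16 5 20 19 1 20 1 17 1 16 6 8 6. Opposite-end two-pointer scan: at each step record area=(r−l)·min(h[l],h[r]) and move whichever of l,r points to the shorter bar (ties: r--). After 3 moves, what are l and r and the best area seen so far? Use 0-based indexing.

l=0, r=10, best area=96

[0,13] min(19,6)*13=78 best=78 * → r--
[0,12] min(19,8)*12=96 best=96 * → r--
[0,11] min(19,6)*11=66 best=96 → r--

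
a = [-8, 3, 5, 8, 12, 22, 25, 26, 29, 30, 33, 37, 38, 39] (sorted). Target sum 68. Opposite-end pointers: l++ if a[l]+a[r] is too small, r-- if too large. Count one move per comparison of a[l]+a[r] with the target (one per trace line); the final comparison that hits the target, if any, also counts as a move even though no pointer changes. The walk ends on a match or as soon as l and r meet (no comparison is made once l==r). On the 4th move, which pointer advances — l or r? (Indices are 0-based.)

l

[0,13] -8+39=31 <68 → l++
[1,13] 3+39=42 <68 → l++
[2,13] 5+39=44 <68 → l++
[3,13] 8+39=47 <68 → l++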